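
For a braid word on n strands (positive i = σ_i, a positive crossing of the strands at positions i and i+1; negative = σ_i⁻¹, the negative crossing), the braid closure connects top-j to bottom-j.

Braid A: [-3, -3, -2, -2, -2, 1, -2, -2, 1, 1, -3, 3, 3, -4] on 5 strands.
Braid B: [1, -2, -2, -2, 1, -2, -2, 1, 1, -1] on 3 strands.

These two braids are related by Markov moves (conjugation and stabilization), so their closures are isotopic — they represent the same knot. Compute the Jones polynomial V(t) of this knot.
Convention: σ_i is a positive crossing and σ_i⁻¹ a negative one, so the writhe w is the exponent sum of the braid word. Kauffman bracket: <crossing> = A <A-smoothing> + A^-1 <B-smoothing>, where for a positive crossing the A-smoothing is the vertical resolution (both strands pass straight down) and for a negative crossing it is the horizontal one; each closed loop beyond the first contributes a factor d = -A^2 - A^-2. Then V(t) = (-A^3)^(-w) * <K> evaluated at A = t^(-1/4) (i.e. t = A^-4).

Markov-equivalent braids have isotopic closures, hence identical knot invariants. Strip the Markov moves from each word to reach a common short braid β, then compute V(t) once on β.
Braid A: s3^-1 s3^-1 s2^-1 s2^-1 s2^-1 s1 s2^-1 s2^-1 s1 s1 s3^-1 s3 s3 s4^-1 on 5 strands reduces by inverse Markov moves (closure unchanged at each step):
  Destabilize: the word has the form β·s4^-1 where s4^-1 occurs only as the final letter (β ∈ B_4); drop it and the last strand → 4 strands.
  Deconjugate: the word is γ·β·γ⁻¹ with γ = s3^-1 s3^-1 (prefix) and γ⁻¹ = s3 s3 (suffix); strip both.
  Destabilize: the word has the form β·s3^-1 where s3^-1 occurs only as the final letter (β ∈ B_3); drop it and the last strand → 3 strands.
Reduced to β = s2^-1 s2^-1 s2^-1 s1 s2^-1 s2^-1 s1 s1 on 3 strands, 8 crossings.
Braid B: s1 s2^-1 s2^-1 s2^-1 s1 s2^-1 s2^-1 s1 s1 s1^-1 on 3 strands reduces by inverse Markov moves (closure unchanged at each step):
  Deconjugate: the word is γ·β·γ⁻¹ with γ = s1 (prefix) and γ⁻¹ = s1^-1 (suffix); strip both.
Reduced to β = s2^-1 s2^-1 s2^-1 s1 s2^-1 s2^-1 s1 s1 on 3 strands, 8 crossings.
Both give the same β = s2^-1 s2^-1 s2^-1 s1 s2^-1 s2^-1 s1 s1 on 3 strands, so one state sum suffices:
Braid: s2^-1 s2^-1 s2^-1 s1 s2^-1 s2^-1 s1 s1 on 3 strands, 8 crossings.
Writhe w = (#positive) - (#negative) = 3 - 5 = -2.
Enumerate smoothing states for the bracket polynomial. There are 2^8 = 256 states.
Smooth each crossing (0=||, 1=⌣⌢); contribution A^(Σ sign_k(1-2s_k)) * d^(L-1).
Tabulate the states by total A-exponent and number of loops L (A-exp: L × count):
  A^8: L=6 ×1
  A^6: L=5 ×8
  A^4: L=4 ×27, L=6 ×1
  A^2: L=3 ×50, L=5 ×6
  A^0: L=2 ×53, L=4 ×17
  A^-2: L=1 ×27, L=3 ×28, L=5 ×1
  A^-4: L=2 ×24, L=4 ×4
  A^-6: L=3 ×8
  A^-8: L=4 ×1
Each group contributes A^e * Σ count * d^(L-1):
Powers of d = -A^2 - A^-2: d^2 = A^4 + 2 + A^-4; d^3 = -A^6 - 3*A^2 - 3*A^-2 - A^-6; d^4 = A^8 + 4*A^4 + 6 + 4*A^-4 + A^-8; d^5 = -A^10 - 5*A^6 - 10*A^2 - 10*A^-2 - 5*A^-6 - A^-10.
  A^8 * (d^5) = -A^18 - 5*A^14 - 10*A^10 - 10*A^6 - 5*A^2 - A^-2
  A^6 * (8*d^4) = 8*A^14 + 32*A^10 + 48*A^6 + 32*A^2 + 8*A^-2
  A^4 * (27*d^3 + d^5) = -A^14 - 32*A^10 - 91*A^6 - 91*A^2 - 32*A^-2 - A^-6
  A^2 * (50*d^2 + 6*d^4) = 6*A^10 + 74*A^6 + 136*A^2 + 74*A^-2 + 6*A^-6
  A^0 * (53*d + 17*d^3) = -17*A^6 - 104*A^2 - 104*A^-2 - 17*A^-6
  A^-2 * (27 + 28*d^2 + d^4) = A^6 + 32*A^2 + 89*A^-2 + 32*A^-6 + A^-10
  A^-4 * (24*d + 4*d^3) = -4*A^2 - 36*A^-2 - 36*A^-6 - 4*A^-10
  A^-6 * (8*d^2) = 8*A^-2 + 16*A^-6 + 8*A^-10
  A^-8 * (d^3) = -A^-2 - 3*A^-6 - 3*A^-10 - A^-14
Summing the groups: <K> = -A^18 + 2*A^14 - 4*A^10 + 5*A^6 - 4*A^2 + 5*A^-2 - 3*A^-6 + 2*A^-10 - A^-14
Normalise by the writhe: (-A^3)^(-w) = (-A^3)^(2) = A^6, so f(A) = A^6 * <K> = -A^24 + 2*A^20 - 4*A^16 + 5*A^12 - 4*A^8 + 5*A^4 - 3 + 2*A^-4 - A^-8.
Substitute A = t^(-1/4), i.e. A^e → t^(-e/4): V(t) = -t^2 + 2*t - 3 + 5*t^-1 - 4*t^-2 + 5*t^-3 - 4*t^-4 + 2*t^-5 - t^-6

Answer: -t^2 + 2*t - 3 + 5*t^-1 - 4*t^-2 + 5*t^-3 - 4*t^-4 + 2*t^-5 - t^-6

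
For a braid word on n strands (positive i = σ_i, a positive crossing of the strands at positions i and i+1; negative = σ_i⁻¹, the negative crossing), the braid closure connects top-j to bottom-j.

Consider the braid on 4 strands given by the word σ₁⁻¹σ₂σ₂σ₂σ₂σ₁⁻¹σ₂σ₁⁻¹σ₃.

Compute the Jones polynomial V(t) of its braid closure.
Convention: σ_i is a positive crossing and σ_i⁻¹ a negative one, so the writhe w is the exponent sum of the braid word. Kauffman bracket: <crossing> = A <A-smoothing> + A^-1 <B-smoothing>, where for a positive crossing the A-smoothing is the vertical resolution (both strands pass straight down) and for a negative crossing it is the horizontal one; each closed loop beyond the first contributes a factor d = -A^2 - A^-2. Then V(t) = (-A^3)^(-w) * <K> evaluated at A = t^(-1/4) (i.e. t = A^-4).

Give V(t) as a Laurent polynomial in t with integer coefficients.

-t^6 + 2*t^5 - 3*t^4 + 4*t^3 - 4*t^2 + 4*t - 2 + 2*t^-1 - t^-2

Derivation:
The presented braid s1^-1 s2 s2 s2 s2 s1^-1 s2 s1^-1 s3 on 4 strands reduces by inverse Markov moves (closure unchanged at each step):
  Destabilize: the word has the form β·s3 where s3 occurs only as the final letter (β ∈ B_3); drop it and the last strand → 3 strands.
Reduced to β = s1^-1 s2 s2 s2 s2 s1^-1 s2 s1^-1 on 3 strands, 8 crossings.
Compute on β:
Braid: s1^-1 s2 s2 s2 s2 s1^-1 s2 s1^-1 on 3 strands, 8 crossings.
Writhe w = (#positive) - (#negative) = 5 - 3 = 2.
Computing the Kauffman bracket via state sum. There are 2^8 = 256 states.
Smooth each crossing (0=||, 1=⌣⌢); contribution A^(Σ sign_k(1-2s_k)) * d^(L-1).
Tabulate the states by total A-exponent and number of loops L (A-exp: L × count):
  A^8: L=4 ×1
  A^6: L=3 ×8
  A^4: L=2 ×22, L=4 ×6
  A^2: L=1 ×23, L=3 ×29, L=5 ×4
  A^0: L=2 ×47, L=4 ×22, L=6 ×1
  A^-2: L=3 ×48, L=5 ×8
  A^-4: L=4 ×27, L=6 ×1
  A^-6: L=5 ×8
  A^-8: L=6 ×1
Each group contributes A^e * Σ count * d^(L-1):
Powers of d = -A^2 - A^-2: d^2 = A^4 + 2 + A^-4; d^3 = -A^6 - 3*A^2 - 3*A^-2 - A^-6; d^4 = A^8 + 4*A^4 + 6 + 4*A^-4 + A^-8; d^5 = -A^10 - 5*A^6 - 10*A^2 - 10*A^-2 - 5*A^-6 - A^-10.
  A^8 * (d^3) = -A^14 - 3*A^10 - 3*A^6 - A^2
  A^6 * (8*d^2) = 8*A^10 + 16*A^6 + 8*A^2
  A^4 * (22*d + 6*d^3) = -6*A^10 - 40*A^6 - 40*A^2 - 6*A^-2
  A^2 * (23 + 29*d^2 + 4*d^4) = 4*A^10 + 45*A^6 + 105*A^2 + 45*A^-2 + 4*A^-6
  A^0 * (47*d + 22*d^3 + d^5) = -A^10 - 27*A^6 - 123*A^2 - 123*A^-2 - 27*A^-6 - A^-10
  A^-2 * (48*d^2 + 8*d^4) = 8*A^6 + 80*A^2 + 144*A^-2 + 80*A^-6 + 8*A^-10
  A^-4 * (27*d^3 + d^5) = -A^6 - 32*A^2 - 91*A^-2 - 91*A^-6 - 32*A^-10 - A^-14
  A^-6 * (8*d^4) = 8*A^2 + 32*A^-2 + 48*A^-6 + 32*A^-10 + 8*A^-14
  A^-8 * (d^5) = -A^2 - 5*A^-2 - 10*A^-6 - 10*A^-10 - 5*A^-14 - A^-18
Summing the groups: <K> = -A^14 + 2*A^10 - 2*A^6 + 4*A^2 - 4*A^-2 + 4*A^-6 - 3*A^-10 + 2*A^-14 - A^-18
Normalise by the writhe: (-A^3)^(-w) = (-A^3)^(-2) = A^-6, so f(A) = A^-6 * <K> = -A^8 + 2*A^4 - 2 + 4*A^-4 - 4*A^-8 + 4*A^-12 - 3*A^-16 + 2*A^-20 - A^-24.
Substitute A = t^(-1/4), i.e. A^e → t^(-e/4): V(t) = -t^6 + 2*t^5 - 3*t^4 + 4*t^3 - 4*t^2 + 4*t - 2 + 2*t^-1 - t^-2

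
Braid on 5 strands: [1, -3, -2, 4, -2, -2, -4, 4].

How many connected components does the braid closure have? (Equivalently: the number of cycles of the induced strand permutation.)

Track the strand permutation on 5 strands, starting from identity.
  step 1: s1 swaps positions 1,2 -> [2 1 3 4 5]
  step 2: s3^-1 swaps positions 3,4 -> [2 1 4 3 5]
  step 3: s2^-1 swaps positions 2,3 -> [2 4 1 3 5]
  step 4: s4 swaps positions 4,5 -> [2 4 1 5 3]
  step 5: s2^-1 swaps positions 2,3 -> [2 1 4 5 3]
  step 6: s2^-1 swaps positions 2,3 -> [2 4 1 5 3]
  step 7: s4^-1 swaps positions 4,5 -> [2 4 1 3 5]
  step 8: s4 swaps positions 4,5 -> [2 4 1 5 3]
Final permutation (position -> original strand): [2 4 1 5 3]
Closure components = cycle count of this permutation = 1.

Answer: 1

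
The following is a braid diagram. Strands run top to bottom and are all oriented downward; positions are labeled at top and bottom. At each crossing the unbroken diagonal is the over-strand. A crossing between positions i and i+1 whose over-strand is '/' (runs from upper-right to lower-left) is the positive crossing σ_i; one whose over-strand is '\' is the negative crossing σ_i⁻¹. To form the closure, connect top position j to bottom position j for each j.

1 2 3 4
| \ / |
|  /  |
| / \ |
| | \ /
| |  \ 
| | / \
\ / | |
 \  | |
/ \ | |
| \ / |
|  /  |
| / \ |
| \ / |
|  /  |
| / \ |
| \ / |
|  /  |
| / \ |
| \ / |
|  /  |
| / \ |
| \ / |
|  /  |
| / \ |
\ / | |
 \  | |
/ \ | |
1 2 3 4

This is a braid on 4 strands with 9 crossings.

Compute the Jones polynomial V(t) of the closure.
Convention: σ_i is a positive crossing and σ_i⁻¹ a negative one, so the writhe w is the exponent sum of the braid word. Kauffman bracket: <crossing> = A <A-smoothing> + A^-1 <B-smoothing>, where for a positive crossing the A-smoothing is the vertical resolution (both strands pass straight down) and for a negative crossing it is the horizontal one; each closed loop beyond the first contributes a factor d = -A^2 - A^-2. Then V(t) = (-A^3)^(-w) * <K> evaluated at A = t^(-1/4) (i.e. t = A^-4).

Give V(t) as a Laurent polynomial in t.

t^8 - 2*t^7 + 2*t^6 - 3*t^5 + 3*t^4 - 2*t^3 + 2*t^2 - t + 1

Derivation:
Reading the diagram top to bottom ('/'-over between positions i,i+1 = s_i, '\'-over = s_i^-1): braid word = s2 s3^-1 s1^-1 s2 s2 s2 s2 s2 s1^-1.
Braid: s2 s3^-1 s1^-1 s2 s2 s2 s2 s2 s1^-1 on 4 strands, 9 crossings.
Writhe w = (#positive) - (#negative) = 6 - 3 = 3.
Computing the Kauffman bracket via state sum. There are 2^9 = 512 states.
Smooth each crossing (0=||, 1=⌣⌢); contribution A^(Σ sign_k(1-2s_k)) * d^(L-1).
Tabulate the states by total A-exponent and number of loops L (A-exp: L × count):
  A^9: L=3 ×1
  A^7: L=2 ×8, L=4 ×1
  A^5: L=1 ×17, L=3 ×19
  A^3: L=2 ×63, L=4 ×21
  A^1: L=3 ×111, L=5 ×15
  A^-1: L=4 ×120, L=6 ×6
  A^-3: L=5 ×83, L=7 ×1
  A^-5: L=6 ×36
  A^-7: L=7 ×9
  A^-9: L=8 ×1
Each group contributes A^e * Σ count * d^(L-1):
Powers of d = -A^2 - A^-2: d^2 = A^4 + 2 + A^-4; d^3 = -A^6 - 3*A^2 - 3*A^-2 - A^-6; d^4 = A^8 + 4*A^4 + 6 + 4*A^-4 + A^-8; d^5 = -A^10 - 5*A^6 - 10*A^2 - 10*A^-2 - 5*A^-6 - A^-10; d^6 = A^12 + 6*A^8 + 15*A^4 + 20 + 15*A^-4 + 6*A^-8 + A^-12; d^7 = -A^14 - 7*A^10 - 21*A^6 - 35*A^2 - 35*A^-2 - 21*A^-6 - 7*A^-10 - A^-14.
  A^9 * (d^2) = A^13 + 2*A^9 + A^5
  A^7 * (8*d + d^3) = -A^13 - 11*A^9 - 11*A^5 - A
  A^5 * (17 + 19*d^2) = 19*A^9 + 55*A^5 + 19*A
  A^3 * (63*d + 21*d^3) = -21*A^9 - 126*A^5 - 126*A - 21*A^-3
  A^1 * (111*d^2 + 15*d^4) = 15*A^9 + 171*A^5 + 312*A + 171*A^-3 + 15*A^-7
  A^-1 * (120*d^3 + 6*d^5) = -6*A^9 - 150*A^5 - 420*A - 420*A^-3 - 150*A^-7 - 6*A^-11
  A^-3 * (83*d^4 + d^6) = A^9 + 89*A^5 + 347*A + 518*A^-3 + 347*A^-7 + 89*A^-11 + A^-15
  A^-5 * (36*d^5) = -36*A^5 - 180*A - 360*A^-3 - 360*A^-7 - 180*A^-11 - 36*A^-15
  A^-7 * (9*d^6) = 9*A^5 + 54*A + 135*A^-3 + 180*A^-7 + 135*A^-11 + 54*A^-15 + 9*A^-19
  A^-9 * (d^7) = -A^5 - 7*A - 21*A^-3 - 35*A^-7 - 35*A^-11 - 21*A^-15 - 7*A^-19 - A^-23
Summing the groups: <K> = -A^9 + A^5 - 2*A + 2*A^-3 - 3*A^-7 + 3*A^-11 - 2*A^-15 + 2*A^-19 - A^-23
Normalise by the writhe: (-A^3)^(-w) = (-A^3)^(-3) = -A^-9, so f(A) = -A^-9 * <K> = 1 - A^-4 + 2*A^-8 - 2*A^-12 + 3*A^-16 - 3*A^-20 + 2*A^-24 - 2*A^-28 + A^-32.
Substitute A = t^(-1/4), i.e. A^e → t^(-e/4): V(t) = t^8 - 2*t^7 + 2*t^6 - 3*t^5 + 3*t^4 - 2*t^3 + 2*t^2 - t + 1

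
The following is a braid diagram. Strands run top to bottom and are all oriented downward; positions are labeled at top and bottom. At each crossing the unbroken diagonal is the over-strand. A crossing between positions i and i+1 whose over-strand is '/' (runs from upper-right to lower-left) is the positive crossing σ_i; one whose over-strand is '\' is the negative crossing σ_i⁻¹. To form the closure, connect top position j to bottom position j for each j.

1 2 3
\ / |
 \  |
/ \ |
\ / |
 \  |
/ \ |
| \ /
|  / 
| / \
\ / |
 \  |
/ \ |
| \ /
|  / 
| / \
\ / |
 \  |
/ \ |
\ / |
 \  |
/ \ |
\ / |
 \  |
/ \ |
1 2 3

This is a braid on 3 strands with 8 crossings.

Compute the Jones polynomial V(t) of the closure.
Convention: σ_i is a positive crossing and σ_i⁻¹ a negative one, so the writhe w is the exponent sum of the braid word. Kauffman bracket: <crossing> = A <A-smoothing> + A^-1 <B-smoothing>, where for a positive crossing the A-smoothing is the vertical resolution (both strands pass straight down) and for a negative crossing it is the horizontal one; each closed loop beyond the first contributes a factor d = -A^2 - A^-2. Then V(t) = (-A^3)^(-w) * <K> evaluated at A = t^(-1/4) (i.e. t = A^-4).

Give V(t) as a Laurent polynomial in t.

1 - t^-1 + 2*t^-2 - 2*t^-3 + 3*t^-4 - 3*t^-5 + 2*t^-6 - 2*t^-7 + t^-8

Derivation:
Reading the diagram top to bottom ('/'-over between positions i,i+1 = s_i, '\'-over = s_i^-1): braid word = s1^-1 s1^-1 s2 s1^-1 s2 s1^-1 s1^-1 s1^-1.
Braid: s1^-1 s1^-1 s2 s1^-1 s2 s1^-1 s1^-1 s1^-1 on 3 strands, 8 crossings.
Writhe w = (#positive) - (#negative) = 2 - 6 = -4.
State-sum expansion of <K>. There are 2^8 = 256 states.
Each crossing splits two ways (0=vertical, 1=horizontal). The state's weight is A^(#A-smoothings - #B-smoothings) * d^(loops - 1).
Tabulate the states by total A-exponent and number of loops L (A-exp: L × count):
  A^8: L=7 ×1
  A^6: L=6 ×8
  A^4: L=5 ×28
  A^2: L=4 ×55, L=6 ×1
  A^0: L=3 ×65, L=5 ×5
  A^-2: L=2 ×46, L=4 ×10
  A^-4: L=1 ×17, L=3 ×11
  A^-6: L=2 ×8
  A^-8: L=3 ×1
Each group contributes A^e * Σ count * d^(L-1):
Powers of d = -A^2 - A^-2: d^2 = A^4 + 2 + A^-4; d^3 = -A^6 - 3*A^2 - 3*A^-2 - A^-6; d^4 = A^8 + 4*A^4 + 6 + 4*A^-4 + A^-8; d^5 = -A^10 - 5*A^6 - 10*A^2 - 10*A^-2 - 5*A^-6 - A^-10; d^6 = A^12 + 6*A^8 + 15*A^4 + 20 + 15*A^-4 + 6*A^-8 + A^-12.
  A^8 * (d^6) = A^20 + 6*A^16 + 15*A^12 + 20*A^8 + 15*A^4 + 6 + A^-4
  A^6 * (8*d^5) = -8*A^16 - 40*A^12 - 80*A^8 - 80*A^4 - 40 - 8*A^-4
  A^4 * (28*d^4) = 28*A^12 + 112*A^8 + 168*A^4 + 112 + 28*A^-4
  A^2 * (55*d^3 + d^5) = -A^12 - 60*A^8 - 175*A^4 - 175 - 60*A^-4 - A^-8
  A^0 * (65*d^2 + 5*d^4) = 5*A^8 + 85*A^4 + 160 + 85*A^-4 + 5*A^-8
  A^-2 * (46*d + 10*d^3) = -10*A^4 - 76 - 76*A^-4 - 10*A^-8
  A^-4 * (17 + 11*d^2) = 11 + 39*A^-4 + 11*A^-8
  A^-6 * (8*d) = -8*A^-4 - 8*A^-8
  A^-8 * (d^2) = A^-4 + 2*A^-8 + A^-12
Summing the groups: <K> = A^20 - 2*A^16 + 2*A^12 - 3*A^8 + 3*A^4 - 2 + 2*A^-4 - A^-8 + A^-12
Normalise by the writhe: (-A^3)^(-w) = (-A^3)^(4) = A^12, so f(A) = A^12 * <K> = A^32 - 2*A^28 + 2*A^24 - 3*A^20 + 3*A^16 - 2*A^12 + 2*A^8 - A^4 + 1.
Substitute A = t^(-1/4), i.e. A^e → t^(-e/4): V(t) = 1 - t^-1 + 2*t^-2 - 2*t^-3 + 3*t^-4 - 3*t^-5 + 2*t^-6 - 2*t^-7 + t^-8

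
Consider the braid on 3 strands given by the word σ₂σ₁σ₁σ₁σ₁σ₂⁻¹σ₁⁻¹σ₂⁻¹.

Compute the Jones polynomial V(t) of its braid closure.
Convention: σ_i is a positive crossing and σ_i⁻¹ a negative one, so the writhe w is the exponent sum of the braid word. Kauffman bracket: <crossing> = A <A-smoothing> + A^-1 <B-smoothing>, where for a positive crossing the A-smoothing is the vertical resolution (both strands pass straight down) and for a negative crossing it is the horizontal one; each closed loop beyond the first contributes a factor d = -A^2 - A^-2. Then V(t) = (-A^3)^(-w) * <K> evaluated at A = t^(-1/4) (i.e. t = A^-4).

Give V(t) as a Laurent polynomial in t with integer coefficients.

-t^4 + t^3 + t

Derivation:
The presented braid s2 s1 s1 s1 s1 s2^-1 s1^-1 s2^-1 on 3 strands reduces by inverse Markov moves (closure unchanged at each step):
  Deconjugate: the word is γ·β·γ⁻¹ with γ = s2 s1 (prefix) and γ⁻¹ = s1^-1 s2^-1 (suffix); strip both.
  Destabilize: the word has the form β·s2^-1 where s2^-1 occurs only as the final letter (β ∈ B_2); drop it and the last strand → 2 strands.
Reduced to β = s1 s1 s1 on 2 strands, 3 crossings.
Compute on β:
Braid: s1 s1 s1 on 2 strands, 3 crossings.
Writhe w = (#positive) - (#negative) = 3 - 0 = 3.
State-sum expansion of <K>. There are 2^3 = 8 states.
Each crossing splits two ways (0=vertical, 1=horizontal). The state's weight is A^(#A-smoothings - #B-smoothings) * d^(loops - 1).
  state 000: A-exp=+3, loops=2, term = A^3 * d^1
  state 001: A-exp=+1, loops=1, term = A^1 * d^0
  state 010: A-exp=+1, loops=1, term = A^1 * d^0
  state 011: A-exp=-1, loops=2, term = A^-1 * d^1
  state 100: A-exp=+1, loops=1, term = A^1 * d^0
  state 101: A-exp=-1, loops=2, term = A^-1 * d^1
  state 110: A-exp=-1, loops=2, term = A^-1 * d^1
  state 111: A-exp=-3, loops=3, term = A^-3 * d^2
Collect the terms by A-exponent (count of states per loop number):
Powers of d = -A^2 - A^-2: d^2 = A^4 + 2 + A^-4.
  A^3 * (d) = -A^5 - A
  A^1 * (3) = 3*A
  A^-1 * (3*d) = -3*A - 3*A^-3
  A^-3 * (d^2) = A + 2*A^-3 + A^-7
Summing the groups: <K> = -A^5 - A^-3 + A^-7
Normalise by the writhe: (-A^3)^(-w) = (-A^3)^(-3) = -A^-9, so f(A) = -A^-9 * <K> = A^-4 + A^-12 - A^-16.
Substitute A = t^(-1/4), i.e. A^e → t^(-e/4): V(t) = -t^4 + t^3 + t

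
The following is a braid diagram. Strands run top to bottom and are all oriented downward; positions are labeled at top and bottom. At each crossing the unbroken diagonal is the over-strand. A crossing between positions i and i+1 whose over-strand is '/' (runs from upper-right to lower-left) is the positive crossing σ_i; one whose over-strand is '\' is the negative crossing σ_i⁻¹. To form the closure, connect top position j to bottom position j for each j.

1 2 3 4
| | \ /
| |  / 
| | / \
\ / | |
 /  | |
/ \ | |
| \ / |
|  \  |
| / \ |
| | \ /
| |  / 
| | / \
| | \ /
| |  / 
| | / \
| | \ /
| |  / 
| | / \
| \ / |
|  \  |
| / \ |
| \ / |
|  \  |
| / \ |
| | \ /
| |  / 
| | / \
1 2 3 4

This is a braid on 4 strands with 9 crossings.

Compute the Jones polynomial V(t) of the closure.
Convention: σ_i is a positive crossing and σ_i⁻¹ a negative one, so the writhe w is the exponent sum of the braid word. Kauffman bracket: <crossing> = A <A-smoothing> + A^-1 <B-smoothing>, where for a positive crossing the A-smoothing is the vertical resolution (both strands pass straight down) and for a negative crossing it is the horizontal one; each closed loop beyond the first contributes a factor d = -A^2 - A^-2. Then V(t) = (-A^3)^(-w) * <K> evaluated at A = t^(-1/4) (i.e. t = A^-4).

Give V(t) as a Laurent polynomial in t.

Reading the diagram top to bottom ('/'-over between positions i,i+1 = s_i, '\'-over = s_i^-1): braid word = s3 s1 s2^-1 s3 s3 s3 s2^-1 s2^-1 s3.
Braid: s3 s1 s2^-1 s3 s3 s3 s2^-1 s2^-1 s3 on 4 strands, 9 crossings.
Writhe w = (#positive) - (#negative) = 6 - 3 = 3.
Enumerate smoothing states for the bracket polynomial. There are 2^9 = 512 states.
Smooth each crossing (0=||, 1=⌣⌢); contribution A^(Σ sign_k(1-2s_k)) * d^(L-1).
Tabulate the states by total A-exponent and number of loops L (A-exp: L × count):
  A^9: L=5 ×1
  A^7: L=4 ×9
  A^5: L=3 ×32, L=5 ×4
  A^3: L=2 ×51, L=4 ×32, L=6 ×1
  A^1: L=1 ×27, L=3 ×81, L=5 ×18
  A^-1: L=2 ×53, L=4 ×67, L=6 ×6
  A^-3: L=3 ×50, L=5 ×33, L=7 ×1
  A^-5: L=4 ×27, L=6 ×9
  A^-7: L=5 ×8, L=7 ×1
  A^-9: L=6 ×1
Each group contributes A^e * Σ count * d^(L-1):
Powers of d = -A^2 - A^-2: d^2 = A^4 + 2 + A^-4; d^3 = -A^6 - 3*A^2 - 3*A^-2 - A^-6; d^4 = A^8 + 4*A^4 + 6 + 4*A^-4 + A^-8; d^5 = -A^10 - 5*A^6 - 10*A^2 - 10*A^-2 - 5*A^-6 - A^-10; d^6 = A^12 + 6*A^8 + 15*A^4 + 20 + 15*A^-4 + 6*A^-8 + A^-12.
  A^9 * (d^4) = A^17 + 4*A^13 + 6*A^9 + 4*A^5 + A
  A^7 * (9*d^3) = -9*A^13 - 27*A^9 - 27*A^5 - 9*A
  A^5 * (32*d^2 + 4*d^4) = 4*A^13 + 48*A^9 + 88*A^5 + 48*A + 4*A^-3
  A^3 * (51*d + 32*d^3 + d^5) = -A^13 - 37*A^9 - 157*A^5 - 157*A - 37*A^-3 - A^-7
  A^1 * (27 + 81*d^2 + 18*d^4) = 18*A^9 + 153*A^5 + 297*A + 153*A^-3 + 18*A^-7
  A^-1 * (53*d + 67*d^3 + 6*d^5) = -6*A^9 - 97*A^5 - 314*A - 314*A^-3 - 97*A^-7 - 6*A^-11
  A^-3 * (50*d^2 + 33*d^4 + d^6) = A^9 + 39*A^5 + 197*A + 318*A^-3 + 197*A^-7 + 39*A^-11 + A^-15
  A^-5 * (27*d^3 + 9*d^5) = -9*A^5 - 72*A - 171*A^-3 - 171*A^-7 - 72*A^-11 - 9*A^-15
  A^-7 * (8*d^4 + d^6) = A^5 + 14*A + 47*A^-3 + 68*A^-7 + 47*A^-11 + 14*A^-15 + A^-19
  A^-9 * (d^5) = -A - 5*A^-3 - 10*A^-7 - 10*A^-11 - 5*A^-15 - A^-19
Summing the groups: <K> = A^17 - 2*A^13 + 3*A^9 - 5*A^5 + 4*A - 5*A^-3 + 4*A^-7 - 2*A^-11 + A^-15
Normalise by the writhe: (-A^3)^(-w) = (-A^3)^(-3) = -A^-9, so f(A) = -A^-9 * <K> = -A^8 + 2*A^4 - 3 + 5*A^-4 - 4*A^-8 + 5*A^-12 - 4*A^-16 + 2*A^-20 - A^-24.
Substitute A = t^(-1/4), i.e. A^e → t^(-e/4): V(t) = -t^6 + 2*t^5 - 4*t^4 + 5*t^3 - 4*t^2 + 5*t - 3 + 2*t^-1 - t^-2

Answer: -t^6 + 2*t^5 - 4*t^4 + 5*t^3 - 4*t^2 + 5*t - 3 + 2*t^-1 - t^-2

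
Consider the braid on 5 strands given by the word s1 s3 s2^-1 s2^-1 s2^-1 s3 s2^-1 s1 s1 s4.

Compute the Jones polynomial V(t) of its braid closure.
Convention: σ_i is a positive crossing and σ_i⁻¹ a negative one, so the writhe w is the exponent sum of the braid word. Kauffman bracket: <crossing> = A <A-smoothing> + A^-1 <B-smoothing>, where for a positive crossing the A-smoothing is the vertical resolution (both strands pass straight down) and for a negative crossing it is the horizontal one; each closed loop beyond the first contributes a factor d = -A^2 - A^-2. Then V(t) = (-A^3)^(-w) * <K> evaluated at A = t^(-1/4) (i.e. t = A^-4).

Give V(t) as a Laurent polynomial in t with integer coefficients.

The presented braid s1 s3 s2^-1 s2^-1 s2^-1 s3 s2^-1 s1 s1 s4 on 5 strands reduces by inverse Markov moves (closure unchanged at each step):
  Destabilize: the word has the form β·s4 where s4 occurs only as the final letter (β ∈ B_4); drop it and the last strand → 4 strands.
Reduced to β = s1 s3 s2^-1 s2^-1 s2^-1 s3 s2^-1 s1 s1 on 4 strands, 9 crossings.
Compute on β:
Braid: s1 s3 s2^-1 s2^-1 s2^-1 s3 s2^-1 s1 s1 on 4 strands, 9 crossings.
Writhe w = (#positive) - (#negative) = 5 - 4 = 1.
Enumerate smoothing states for the bracket polynomial. There are 2^9 = 512 states.
Each crossing splits two ways (0=vertical, 1=horizontal). The state's weight is A^(#A-smoothings - #B-smoothings) * d^(loops - 1).
Tabulate the states by total A-exponent and number of loops L (A-exp: L × count):
  A^9: L=6 ×1
  A^7: L=5 ×9
  A^5: L=4 ×33, L=6 ×3
  A^3: L=3 ×64, L=5 ×19, L=7 ×1
  A^1: L=2 ×68, L=4 ×52, L=6 ×6
  A^-1: L=1 ×33, L=3 ×75, L=5 ×18
  A^-3: L=2 ×51, L=4 ×32, L=6 ×1
  A^-5: L=3 ×32, L=5 ×4
  A^-7: L=4 ×9
  A^-9: L=5 ×1
Each group contributes A^e * Σ count * d^(L-1):
Powers of d = -A^2 - A^-2: d^2 = A^4 + 2 + A^-4; d^3 = -A^6 - 3*A^2 - 3*A^-2 - A^-6; d^4 = A^8 + 4*A^4 + 6 + 4*A^-4 + A^-8; d^5 = -A^10 - 5*A^6 - 10*A^2 - 10*A^-2 - 5*A^-6 - A^-10; d^6 = A^12 + 6*A^8 + 15*A^4 + 20 + 15*A^-4 + 6*A^-8 + A^-12.
  A^9 * (d^5) = -A^19 - 5*A^15 - 10*A^11 - 10*A^7 - 5*A^3 - A^-1
  A^7 * (9*d^4) = 9*A^15 + 36*A^11 + 54*A^7 + 36*A^3 + 9*A^-1
  A^5 * (33*d^3 + 3*d^5) = -3*A^15 - 48*A^11 - 129*A^7 - 129*A^3 - 48*A^-1 - 3*A^-5
  A^3 * (64*d^2 + 19*d^4 + d^6) = A^15 + 25*A^11 + 155*A^7 + 262*A^3 + 155*A^-1 + 25*A^-5 + A^-9
  A^1 * (68*d + 52*d^3 + 6*d^5) = -6*A^11 - 82*A^7 - 284*A^3 - 284*A^-1 - 82*A^-5 - 6*A^-9
  A^-1 * (33 + 75*d^2 + 18*d^4) = 18*A^7 + 147*A^3 + 291*A^-1 + 147*A^-5 + 18*A^-9
  A^-3 * (51*d + 32*d^3 + d^5) = -A^7 - 37*A^3 - 157*A^-1 - 157*A^-5 - 37*A^-9 - A^-13
  A^-5 * (32*d^2 + 4*d^4) = 4*A^3 + 48*A^-1 + 88*A^-5 + 48*A^-9 + 4*A^-13
  A^-7 * (9*d^3) = -9*A^-1 - 27*A^-5 - 27*A^-9 - 9*A^-13
  A^-9 * (d^4) = A^-1 + 4*A^-5 + 6*A^-9 + 4*A^-13 + A^-17
Summing the groups: <K> = -A^19 + 2*A^15 - 3*A^11 + 5*A^7 - 6*A^3 + 5*A^-1 - 5*A^-5 + 3*A^-9 - 2*A^-13 + A^-17
Normalise by the writhe: (-A^3)^(-w) = (-A^3)^(-1) = -A^-3, so f(A) = -A^-3 * <K> = A^16 - 2*A^12 + 3*A^8 - 5*A^4 + 6 - 5*A^-4 + 5*A^-8 - 3*A^-12 + 2*A^-16 - A^-20.
Substitute A = t^(-1/4), i.e. A^e → t^(-e/4): V(t) = -t^5 + 2*t^4 - 3*t^3 + 5*t^2 - 5*t + 6 - 5*t^-1 + 3*t^-2 - 2*t^-3 + t^-4

Answer: -t^5 + 2*t^4 - 3*t^3 + 5*t^2 - 5*t + 6 - 5*t^-1 + 3*t^-2 - 2*t^-3 + t^-4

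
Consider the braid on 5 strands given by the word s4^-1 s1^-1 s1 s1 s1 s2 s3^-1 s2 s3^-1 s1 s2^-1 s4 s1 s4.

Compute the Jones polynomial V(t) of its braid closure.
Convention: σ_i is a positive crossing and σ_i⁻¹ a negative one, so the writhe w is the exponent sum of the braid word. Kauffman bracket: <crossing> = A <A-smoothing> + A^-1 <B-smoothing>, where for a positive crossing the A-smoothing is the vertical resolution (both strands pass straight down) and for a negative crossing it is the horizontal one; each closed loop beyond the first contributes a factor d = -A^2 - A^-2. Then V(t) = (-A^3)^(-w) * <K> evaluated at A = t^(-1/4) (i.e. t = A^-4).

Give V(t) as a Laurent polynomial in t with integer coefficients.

t^7 - 2*t^6 + 3*t^5 - 4*t^4 + 4*t^3 - 4*t^2 + 3*t - 1 + t^-1

Derivation:
The presented braid s4^-1 s1^-1 s1 s1 s1 s2 s3^-1 s2 s3^-1 s1 s2^-1 s4 s1 s4 on 5 strands reduces by inverse Markov moves (closure unchanged at each step):
  Deconjugate: the word is γ·β·γ⁻¹ with γ = s4^-1 s1^-1 (prefix) and γ⁻¹ = s1 s4 (suffix); strip both.
  Destabilize: the word has the form β·s4 where s4 occurs only as the final letter (β ∈ B_4); drop it and the last strand → 4 strands.
Reduced to β = s1 s1 s1 s2 s3^-1 s2 s3^-1 s1 s2^-1 on 4 strands, 9 crossings.
Compute on β:
Braid: s1 s1 s1 s2 s3^-1 s2 s3^-1 s1 s2^-1 on 4 strands, 9 crossings.
Writhe w = (#positive) - (#negative) = 6 - 3 = 3.
Enumerate smoothing states for the bracket polynomial. There are 2^9 = 512 states.
Each crossing splits two ways (0=vertical, 1=horizontal). The state's weight is A^(#A-smoothings - #B-smoothings) * d^(loops - 1).
Tabulate the states by total A-exponent and number of loops L (A-exp: L × count):
  A^9: L=3 ×1
  A^7: L=2 ×7, L=4 ×2
  A^5: L=1 ×12, L=3 ×24
  A^3: L=2 ×66, L=4 ×18
  A^1: L=1 ×35, L=3 ×84, L=5 ×7
  A^-1: L=2 ×73, L=4 ×52, L=6 ×1
  A^-3: L=3 ×68, L=5 ×16
  A^-5: L=4 ×34, L=6 ×2
  A^-7: L=5 ×9
  A^-9: L=6 ×1
Each group contributes A^e * Σ count * d^(L-1):
Powers of d = -A^2 - A^-2: d^2 = A^4 + 2 + A^-4; d^3 = -A^6 - 3*A^2 - 3*A^-2 - A^-6; d^4 = A^8 + 4*A^4 + 6 + 4*A^-4 + A^-8; d^5 = -A^10 - 5*A^6 - 10*A^2 - 10*A^-2 - 5*A^-6 - A^-10.
  A^9 * (d^2) = A^13 + 2*A^9 + A^5
  A^7 * (7*d + 2*d^3) = -2*A^13 - 13*A^9 - 13*A^5 - 2*A
  A^5 * (12 + 24*d^2) = 24*A^9 + 60*A^5 + 24*A
  A^3 * (66*d + 18*d^3) = -18*A^9 - 120*A^5 - 120*A - 18*A^-3
  A^1 * (35 + 84*d^2 + 7*d^4) = 7*A^9 + 112*A^5 + 245*A + 112*A^-3 + 7*A^-7
  A^-1 * (73*d + 52*d^3 + d^5) = -A^9 - 57*A^5 - 239*A - 239*A^-3 - 57*A^-7 - A^-11
  A^-3 * (68*d^2 + 16*d^4) = 16*A^5 + 132*A + 232*A^-3 + 132*A^-7 + 16*A^-11
  A^-5 * (34*d^3 + 2*d^5) = -2*A^5 - 44*A - 122*A^-3 - 122*A^-7 - 44*A^-11 - 2*A^-15
  A^-7 * (9*d^4) = 9*A + 36*A^-3 + 54*A^-7 + 36*A^-11 + 9*A^-15
  A^-9 * (d^5) = -A - 5*A^-3 - 10*A^-7 - 10*A^-11 - 5*A^-15 - A^-19
Summing the groups: <K> = -A^13 + A^9 - 3*A^5 + 4*A - 4*A^-3 + 4*A^-7 - 3*A^-11 + 2*A^-15 - A^-19
Normalise by the writhe: (-A^3)^(-w) = (-A^3)^(-3) = -A^-9, so f(A) = -A^-9 * <K> = A^4 - 1 + 3*A^-4 - 4*A^-8 + 4*A^-12 - 4*A^-16 + 3*A^-20 - 2*A^-24 + A^-28.
Substitute A = t^(-1/4), i.e. A^e → t^(-e/4): V(t) = t^7 - 2*t^6 + 3*t^5 - 4*t^4 + 4*t^3 - 4*t^2 + 3*t - 1 + t^-1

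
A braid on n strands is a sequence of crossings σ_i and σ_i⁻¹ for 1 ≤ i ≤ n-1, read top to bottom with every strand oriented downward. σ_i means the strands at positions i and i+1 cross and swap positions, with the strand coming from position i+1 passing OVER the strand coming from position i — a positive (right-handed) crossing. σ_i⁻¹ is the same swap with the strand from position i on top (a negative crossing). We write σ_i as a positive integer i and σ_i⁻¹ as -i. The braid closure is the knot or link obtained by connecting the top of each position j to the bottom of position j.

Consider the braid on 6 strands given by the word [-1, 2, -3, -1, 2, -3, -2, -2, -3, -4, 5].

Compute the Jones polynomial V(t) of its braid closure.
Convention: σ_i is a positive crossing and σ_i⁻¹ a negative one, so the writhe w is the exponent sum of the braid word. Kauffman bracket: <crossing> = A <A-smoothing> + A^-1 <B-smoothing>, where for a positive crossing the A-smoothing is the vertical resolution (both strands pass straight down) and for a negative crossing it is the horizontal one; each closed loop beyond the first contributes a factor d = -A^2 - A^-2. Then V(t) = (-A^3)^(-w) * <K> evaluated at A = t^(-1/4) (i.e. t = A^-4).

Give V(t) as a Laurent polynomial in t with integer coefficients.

2*t^-1 - 3*t^-2 + 4*t^-3 - 4*t^-4 + 4*t^-5 - 3*t^-6 + 2*t^-7 - t^-8

Derivation:
The presented braid s1^-1 s2 s3^-1 s1^-1 s2 s3^-1 s2^-1 s2^-1 s3^-1 s4^-1 s5 on 6 strands reduces by inverse Markov moves (closure unchanged at each step):
  Destabilize: the word has the form β·s5 where s5 occurs only as the final letter (β ∈ B_5); drop it and the last strand → 5 strands.
  Destabilize: the word has the form β·s4^-1 where s4^-1 occurs only as the final letter (β ∈ B_4); drop it and the last strand → 4 strands.
Reduced to β = s1^-1 s2 s3^-1 s1^-1 s2 s3^-1 s2^-1 s2^-1 s3^-1 on 4 strands, 9 crossings.
Compute on β:
Braid: s1^-1 s2 s3^-1 s1^-1 s2 s3^-1 s2^-1 s2^-1 s3^-1 on 4 strands, 9 crossings.
Writhe w = (#positive) - (#negative) = 2 - 7 = -5.
Computing the Kauffman bracket via state sum. There are 2^9 = 512 states.
For each crossing: s=0 is the vertical smoothing, s=1 horizontal. Crossing k contributes A^(sign_k * (1 - 2*s_k)); loop factor d = -A^2 - A^-2.
Tabulate the states by total A-exponent and number of loops L (A-exp: L × count):
  A^9: L=5 ×1
  A^7: L=4 ×9
  A^5: L=3 ×33, L=5 ×3
  A^3: L=2 ×59, L=4 ×25
  A^1: L=1 ×42, L=3 ×80, L=5 ×4
  A^-1: L=2 ×93, L=4 ×33
  A^-3: L=1 ×19, L=3 ×58, L=5 ×7
  A^-5: L=2 ×19, L=4 ×16, L=6 ×1
  A^-7: L=3 ×7, L=5 ×2
  A^-9: L=4 ×1
Each group contributes A^e * Σ count * d^(L-1):
Powers of d = -A^2 - A^-2: d^2 = A^4 + 2 + A^-4; d^3 = -A^6 - 3*A^2 - 3*A^-2 - A^-6; d^4 = A^8 + 4*A^4 + 6 + 4*A^-4 + A^-8; d^5 = -A^10 - 5*A^6 - 10*A^2 - 10*A^-2 - 5*A^-6 - A^-10.
  A^9 * (d^4) = A^17 + 4*A^13 + 6*A^9 + 4*A^5 + A
  A^7 * (9*d^3) = -9*A^13 - 27*A^9 - 27*A^5 - 9*A
  A^5 * (33*d^2 + 3*d^4) = 3*A^13 + 45*A^9 + 84*A^5 + 45*A + 3*A^-3
  A^3 * (59*d + 25*d^3) = -25*A^9 - 134*A^5 - 134*A - 25*A^-3
  A^1 * (42 + 80*d^2 + 4*d^4) = 4*A^9 + 96*A^5 + 226*A + 96*A^-3 + 4*A^-7
  A^-1 * (93*d + 33*d^3) = -33*A^5 - 192*A - 192*A^-3 - 33*A^-7
  A^-3 * (19 + 58*d^2 + 7*d^4) = 7*A^5 + 86*A + 177*A^-3 + 86*A^-7 + 7*A^-11
  A^-5 * (19*d + 16*d^3 + d^5) = -A^5 - 21*A - 77*A^-3 - 77*A^-7 - 21*A^-11 - A^-15
  A^-7 * (7*d^2 + 2*d^4) = 2*A + 15*A^-3 + 26*A^-7 + 15*A^-11 + 2*A^-15
  A^-9 * (d^3) = -A^-3 - 3*A^-7 - 3*A^-11 - A^-15
Summing the groups: <K> = A^17 - 2*A^13 + 3*A^9 - 4*A^5 + 4*A - 4*A^-3 + 3*A^-7 - 2*A^-11
Normalise by the writhe: (-A^3)^(-w) = (-A^3)^(5) = -A^15, so f(A) = -A^15 * <K> = -A^32 + 2*A^28 - 3*A^24 + 4*A^20 - 4*A^16 + 4*A^12 - 3*A^8 + 2*A^4.
Substitute A = t^(-1/4), i.e. A^e → t^(-e/4): V(t) = 2*t^-1 - 3*t^-2 + 4*t^-3 - 4*t^-4 + 4*t^-5 - 3*t^-6 + 2*t^-7 - t^-8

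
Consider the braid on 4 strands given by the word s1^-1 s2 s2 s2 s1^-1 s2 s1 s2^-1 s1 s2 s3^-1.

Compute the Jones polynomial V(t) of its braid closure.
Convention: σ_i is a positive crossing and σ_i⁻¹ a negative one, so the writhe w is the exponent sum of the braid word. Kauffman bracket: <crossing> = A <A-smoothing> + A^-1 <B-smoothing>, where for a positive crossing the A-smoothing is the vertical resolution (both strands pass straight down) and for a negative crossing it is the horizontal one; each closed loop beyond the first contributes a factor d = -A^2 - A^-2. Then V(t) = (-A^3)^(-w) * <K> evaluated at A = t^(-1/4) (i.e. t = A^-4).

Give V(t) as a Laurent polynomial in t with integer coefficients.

-t^8 + t^7 - 2*t^6 + 3*t^5 - 3*t^4 + 4*t^3 - 2*t^2 + 2*t - 1

Derivation:
The presented braid s1^-1 s2 s2 s2 s1^-1 s2 s1 s2^-1 s1 s2 s3^-1 on 4 strands reduces by inverse Markov moves (closure unchanged at each step):
  Destabilize: the word has the form β·s3^-1 where s3^-1 occurs only as the final letter (β ∈ B_3); drop it and the last strand → 3 strands.
Reduced to β = s1^-1 s2 s2 s2 s1^-1 s2 s1 s2^-1 s1 s2 on 3 strands, 10 crossings.
Compute on β:
Braid: s1^-1 s2 s2 s2 s1^-1 s2 s1 s2^-1 s1 s2 on 3 strands, 10 crossings.
Writhe w = (#positive) - (#negative) = 7 - 3 = 4.
Computing the Kauffman bracket via state sum. There are 2^10 = 1024 states.
For each crossing: s=0 is the vertical smoothing, s=1 horizontal. Crossing k contributes A^(sign_k * (1 - 2*s_k)); loop factor d = -A^2 - A^-2.
Tabulate the states by total A-exponent and number of loops L (A-exp: L × count):
  A^10: L=2 ×1
  A^8: L=1 ×5, L=3 ×5
  A^6: L=2 ×39, L=4 ×6
  A^4: L=1 ×34, L=3 ×85, L=5 ×1
  A^2: L=2 ×138, L=4 ×72
  A^0: L=1 ×48, L=3 ×167, L=5 ×37
  A^-2: L=2 ×91, L=4 ×109, L=6 ×10
  A^-4: L=3 ×82, L=5 ×37, L=7 ×1
  A^-6: L=4 ×40, L=6 ×5
  A^-8: L=5 ×10
  A^-10: L=6 ×1
Each group contributes A^e * Σ count * d^(L-1):
Powers of d = -A^2 - A^-2: d^2 = A^4 + 2 + A^-4; d^3 = -A^6 - 3*A^2 - 3*A^-2 - A^-6; d^4 = A^8 + 4*A^4 + 6 + 4*A^-4 + A^-8; d^5 = -A^10 - 5*A^6 - 10*A^2 - 10*A^-2 - 5*A^-6 - A^-10; d^6 = A^12 + 6*A^8 + 15*A^4 + 20 + 15*A^-4 + 6*A^-8 + A^-12.
  A^10 * (d) = -A^12 - A^8
  A^8 * (5 + 5*d^2) = 5*A^12 + 15*A^8 + 5*A^4
  A^6 * (39*d + 6*d^3) = -6*A^12 - 57*A^8 - 57*A^4 - 6
  A^4 * (34 + 85*d^2 + d^4) = A^12 + 89*A^8 + 210*A^4 + 89 + A^-4
  A^2 * (138*d + 72*d^3) = -72*A^8 - 354*A^4 - 354 - 72*A^-4
  A^0 * (48 + 167*d^2 + 37*d^4) = 37*A^8 + 315*A^4 + 604 + 315*A^-4 + 37*A^-8
  A^-2 * (91*d + 109*d^3 + 10*d^5) = -10*A^8 - 159*A^4 - 518 - 518*A^-4 - 159*A^-8 - 10*A^-12
  A^-4 * (82*d^2 + 37*d^4 + d^6) = A^8 + 43*A^4 + 245 + 406*A^-4 + 245*A^-8 + 43*A^-12 + A^-16
  A^-6 * (40*d^3 + 5*d^5) = -5*A^4 - 65 - 170*A^-4 - 170*A^-8 - 65*A^-12 - 5*A^-16
  A^-8 * (10*d^4) = 10 + 40*A^-4 + 60*A^-8 + 40*A^-12 + 10*A^-16
  A^-10 * (d^5) = -1 - 5*A^-4 - 10*A^-8 - 10*A^-12 - 5*A^-16 - A^-20
Summing the groups: <K> = -A^12 + 2*A^8 - 2*A^4 + 4 - 3*A^-4 + 3*A^-8 - 2*A^-12 + A^-16 - A^-20
Normalise by the writhe: (-A^3)^(-w) = (-A^3)^(-4) = A^-12, so f(A) = A^-12 * <K> = -1 + 2*A^-4 - 2*A^-8 + 4*A^-12 - 3*A^-16 + 3*A^-20 - 2*A^-24 + A^-28 - A^-32.
Substitute A = t^(-1/4), i.e. A^e → t^(-e/4): V(t) = -t^8 + t^7 - 2*t^6 + 3*t^5 - 3*t^4 + 4*t^3 - 2*t^2 + 2*t - 1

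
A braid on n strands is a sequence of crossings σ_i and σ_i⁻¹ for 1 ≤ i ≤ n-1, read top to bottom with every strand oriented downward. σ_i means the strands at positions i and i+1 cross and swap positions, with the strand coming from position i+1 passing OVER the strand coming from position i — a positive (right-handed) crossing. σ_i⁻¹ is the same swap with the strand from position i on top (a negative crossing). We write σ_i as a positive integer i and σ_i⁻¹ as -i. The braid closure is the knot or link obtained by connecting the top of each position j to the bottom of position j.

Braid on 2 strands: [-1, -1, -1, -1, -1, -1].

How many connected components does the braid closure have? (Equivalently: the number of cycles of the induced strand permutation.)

Track the strand permutation on 2 strands, starting from identity.
  step 1: s1^-1 swaps positions 1,2 -> [2 1]
  step 2: s1^-1 swaps positions 1,2 -> [1 2]
  step 3: s1^-1 swaps positions 1,2 -> [2 1]
  step 4: s1^-1 swaps positions 1,2 -> [1 2]
  step 5: s1^-1 swaps positions 1,2 -> [2 1]
  step 6: s1^-1 swaps positions 1,2 -> [1 2]
Final permutation (position -> original strand): [1 2]
Closure components = cycle count of this permutation = 2.

Answer: 2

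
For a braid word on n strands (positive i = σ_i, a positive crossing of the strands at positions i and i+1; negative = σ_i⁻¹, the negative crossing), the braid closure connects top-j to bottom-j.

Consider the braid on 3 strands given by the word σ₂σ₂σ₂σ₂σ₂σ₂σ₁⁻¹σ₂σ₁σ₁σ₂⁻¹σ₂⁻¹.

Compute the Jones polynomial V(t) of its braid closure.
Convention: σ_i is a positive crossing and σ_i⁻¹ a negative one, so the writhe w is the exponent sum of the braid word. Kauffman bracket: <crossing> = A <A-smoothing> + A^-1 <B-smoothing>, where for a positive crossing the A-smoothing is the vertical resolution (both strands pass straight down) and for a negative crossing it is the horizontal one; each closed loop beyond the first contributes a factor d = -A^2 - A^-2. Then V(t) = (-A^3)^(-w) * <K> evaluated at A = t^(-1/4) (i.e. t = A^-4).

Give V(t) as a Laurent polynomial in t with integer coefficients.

-t^9 + t^8 - 2*t^7 + 3*t^6 - 2*t^5 + 2*t^4 - t^3 + t^2

Derivation:
The presented braid s2 s2 s2 s2 s2 s2 s1^-1 s2 s1 s1 s2^-1 s2^-1 on 3 strands reduces by inverse Markov moves (closure unchanged at each step):
  Deconjugate: the word is γ·β·γ⁻¹ with γ = s2 (prefix) and γ⁻¹ = s2^-1 (suffix); strip both.
  Deconjugate: the word is γ·β·γ⁻¹ with γ = s2 (prefix) and γ⁻¹ = s2^-1 (suffix); strip both.
Reduced to β = s2 s2 s2 s2 s1^-1 s2 s1 s1 on 3 strands, 8 crossings.
Compute on β:
Braid: s2 s2 s2 s2 s1^-1 s2 s1 s1 on 3 strands, 8 crossings.
Writhe w = (#positive) - (#negative) = 7 - 1 = 6.
Computing the Kauffman bracket via state sum. There are 2^8 = 256 states.
For each crossing: s=0 is the vertical smoothing, s=1 horizontal. Crossing k contributes A^(sign_k * (1 - 2*s_k)); loop factor d = -A^2 - A^-2.
Tabulate the states by total A-exponent and number of loops L (A-exp: L × count):
  A^8: L=2 ×1
  A^6: L=1 ×5, L=3 ×3
  A^4: L=2 ×27, L=4 ×1
  A^2: L=1 ×18, L=3 ×38
  A^0: L=2 ×41, L=4 ×29
  A^-2: L=3 ×44, L=5 ×12
  A^-4: L=4 ×26, L=6 ×2
  A^-6: L=5 ×8
  A^-8: L=6 ×1
Each group contributes A^e * Σ count * d^(L-1):
Powers of d = -A^2 - A^-2: d^2 = A^4 + 2 + A^-4; d^3 = -A^6 - 3*A^2 - 3*A^-2 - A^-6; d^4 = A^8 + 4*A^4 + 6 + 4*A^-4 + A^-8; d^5 = -A^10 - 5*A^6 - 10*A^2 - 10*A^-2 - 5*A^-6 - A^-10.
  A^8 * (d) = -A^10 - A^6
  A^6 * (5 + 3*d^2) = 3*A^10 + 11*A^6 + 3*A^2
  A^4 * (27*d + d^3) = -A^10 - 30*A^6 - 30*A^2 - A^-2
  A^2 * (18 + 38*d^2) = 38*A^6 + 94*A^2 + 38*A^-2
  A^0 * (41*d + 29*d^3) = -29*A^6 - 128*A^2 - 128*A^-2 - 29*A^-6
  A^-2 * (44*d^2 + 12*d^4) = 12*A^6 + 92*A^2 + 160*A^-2 + 92*A^-6 + 12*A^-10
  A^-4 * (26*d^3 + 2*d^5) = -2*A^6 - 36*A^2 - 98*A^-2 - 98*A^-6 - 36*A^-10 - 2*A^-14
  A^-6 * (8*d^4) = 8*A^2 + 32*A^-2 + 48*A^-6 + 32*A^-10 + 8*A^-14
  A^-8 * (d^5) = -A^2 - 5*A^-2 - 10*A^-6 - 10*A^-10 - 5*A^-14 - A^-18
Summing the groups: <K> = A^10 - A^6 + 2*A^2 - 2*A^-2 + 3*A^-6 - 2*A^-10 + A^-14 - A^-18
Normalise by the writhe: (-A^3)^(-w) = (-A^3)^(-6) = A^-18, so f(A) = A^-18 * <K> = A^-8 - A^-12 + 2*A^-16 - 2*A^-20 + 3*A^-24 - 2*A^-28 + A^-32 - A^-36.
Substitute A = t^(-1/4), i.e. A^e → t^(-e/4): V(t) = -t^9 + t^8 - 2*t^7 + 3*t^6 - 2*t^5 + 2*t^4 - t^3 + t^2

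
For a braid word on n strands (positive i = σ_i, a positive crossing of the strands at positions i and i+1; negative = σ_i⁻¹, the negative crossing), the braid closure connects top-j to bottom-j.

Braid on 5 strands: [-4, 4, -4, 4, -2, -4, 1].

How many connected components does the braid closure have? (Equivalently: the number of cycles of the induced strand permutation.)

2

Derivation:
Track the strand permutation on 5 strands, starting from identity.
  step 1: s4^-1 swaps positions 4,5 -> [1 2 3 5 4]
  step 2: s4 swaps positions 4,5 -> [1 2 3 4 5]
  step 3: s4^-1 swaps positions 4,5 -> [1 2 3 5 4]
  step 4: s4 swaps positions 4,5 -> [1 2 3 4 5]
  step 5: s2^-1 swaps positions 2,3 -> [1 3 2 4 5]
  step 6: s4^-1 swaps positions 4,5 -> [1 3 2 5 4]
  step 7: s1 swaps positions 1,2 -> [3 1 2 5 4]
Final permutation (position -> original strand): [3 1 2 5 4]
Closure components = cycle count of this permutation = 2.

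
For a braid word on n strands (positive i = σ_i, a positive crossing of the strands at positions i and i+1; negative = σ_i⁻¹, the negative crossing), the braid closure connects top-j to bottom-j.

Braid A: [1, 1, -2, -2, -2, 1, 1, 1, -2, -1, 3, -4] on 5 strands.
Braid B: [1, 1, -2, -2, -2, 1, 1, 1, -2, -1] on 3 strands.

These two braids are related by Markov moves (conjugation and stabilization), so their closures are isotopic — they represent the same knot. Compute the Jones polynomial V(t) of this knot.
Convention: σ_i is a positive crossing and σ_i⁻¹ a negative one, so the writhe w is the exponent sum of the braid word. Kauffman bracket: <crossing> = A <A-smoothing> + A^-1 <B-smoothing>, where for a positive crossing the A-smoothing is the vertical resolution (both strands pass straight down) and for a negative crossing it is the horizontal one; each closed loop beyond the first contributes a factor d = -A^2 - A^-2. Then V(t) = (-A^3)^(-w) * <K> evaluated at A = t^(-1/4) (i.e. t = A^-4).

t^4 - 2*t^3 + 3*t^2 - 4*t + 5 - 4*t^-1 + 3*t^-2 - 2*t^-3 + t^-4

Derivation:
Markov-equivalent braids have isotopic closures, hence identical knot invariants. Strip the Markov moves from each word to reach a common short braid β, then compute V(t) once on β.
Braid A: s1 s1 s2^-1 s2^-1 s2^-1 s1 s1 s1 s2^-1 s1^-1 s3 s4^-1 on 5 strands reduces by inverse Markov moves (closure unchanged at each step):
  Destabilize: the word has the form β·s4^-1 where s4^-1 occurs only as the final letter (β ∈ B_4); drop it and the last strand → 4 strands.
  Destabilize: the word has the form β·s3 where s3 occurs only as the final letter (β ∈ B_3); drop it and the last strand → 3 strands.
  Deconjugate: the word is γ·β·γ⁻¹ with γ = s1 (prefix) and γ⁻¹ = s1^-1 (suffix); strip both.
Reduced to β = s1 s2^-1 s2^-1 s2^-1 s1 s1 s1 s2^-1 on 3 strands, 8 crossings.
Braid B: s1 s1 s2^-1 s2^-1 s2^-1 s1 s1 s1 s2^-1 s1^-1 on 3 strands reduces by inverse Markov moves (closure unchanged at each step):
  Deconjugate: the word is γ·β·γ⁻¹ with γ = s1 (prefix) and γ⁻¹ = s1^-1 (suffix); strip both.
Reduced to β = s1 s2^-1 s2^-1 s2^-1 s1 s1 s1 s2^-1 on 3 strands, 8 crossings.
Both give the same β = s1 s2^-1 s2^-1 s2^-1 s1 s1 s1 s2^-1 on 3 strands, so one state sum suffices:
Braid: s1 s2^-1 s2^-1 s2^-1 s1 s1 s1 s2^-1 on 3 strands, 8 crossings.
Writhe w = (#positive) - (#negative) = 4 - 4 = 0.
State-sum expansion of <K>. There are 2^8 = 256 states.
For each crossing: s=0 is the vertical smoothing, s=1 horizontal. Crossing k contributes A^(sign_k * (1 - 2*s_k)); loop factor d = -A^2 - A^-2.
Tabulate the states by total A-exponent and number of loops L (A-exp: L × count):
  A^8: L=5 ×1
  A^6: L=4 ×8
  A^4: L=3 ×25, L=5 ×3
  A^2: L=2 ×37, L=4 ×18, L=6 ×1
  A^0: L=1 ×25, L=3 ×37, L=5 ×8
  A^-2: L=2 ×37, L=4 ×18, L=6 ×1
  A^-4: L=3 ×25, L=5 ×3
  A^-6: L=4 ×8
  A^-8: L=5 ×1
Each group contributes A^e * Σ count * d^(L-1):
Powers of d = -A^2 - A^-2: d^2 = A^4 + 2 + A^-4; d^3 = -A^6 - 3*A^2 - 3*A^-2 - A^-6; d^4 = A^8 + 4*A^4 + 6 + 4*A^-4 + A^-8; d^5 = -A^10 - 5*A^6 - 10*A^2 - 10*A^-2 - 5*A^-6 - A^-10.
  A^8 * (d^4) = A^16 + 4*A^12 + 6*A^8 + 4*A^4 + 1
  A^6 * (8*d^3) = -8*A^12 - 24*A^8 - 24*A^4 - 8
  A^4 * (25*d^2 + 3*d^4) = 3*A^12 + 37*A^8 + 68*A^4 + 37 + 3*A^-4
  A^2 * (37*d + 18*d^3 + d^5) = -A^12 - 23*A^8 - 101*A^4 - 101 - 23*A^-4 - A^-8
  A^0 * (25 + 37*d^2 + 8*d^4) = 8*A^8 + 69*A^4 + 147 + 69*A^-4 + 8*A^-8
  A^-2 * (37*d + 18*d^3 + d^5) = -A^8 - 23*A^4 - 101 - 101*A^-4 - 23*A^-8 - A^-12
  A^-4 * (25*d^2 + 3*d^4) = 3*A^4 + 37 + 68*A^-4 + 37*A^-8 + 3*A^-12
  A^-6 * (8*d^3) = -8 - 24*A^-4 - 24*A^-8 - 8*A^-12
  A^-8 * (d^4) = 1 + 4*A^-4 + 6*A^-8 + 4*A^-12 + A^-16
Summing the groups: <K> = A^16 - 2*A^12 + 3*A^8 - 4*A^4 + 5 - 4*A^-4 + 3*A^-8 - 2*A^-12 + A^-16
Normalise by the writhe: (-A^3)^(-w) = (-A^3)^(0) = 1, so f(A) = 1 * <K> = A^16 - 2*A^12 + 3*A^8 - 4*A^4 + 5 - 4*A^-4 + 3*A^-8 - 2*A^-12 + A^-16.
Substitute A = t^(-1/4), i.e. A^e → t^(-e/4): V(t) = t^4 - 2*t^3 + 3*t^2 - 4*t + 5 - 4*t^-1 + 3*t^-2 - 2*t^-3 + t^-4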